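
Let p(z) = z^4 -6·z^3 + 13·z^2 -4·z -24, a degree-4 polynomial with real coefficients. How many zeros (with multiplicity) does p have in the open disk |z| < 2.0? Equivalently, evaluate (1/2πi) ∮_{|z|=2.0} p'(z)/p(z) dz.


The zeros of p are: (2 + 2i), (2 - 2i), 3, -1.
Their magnitudes are: 2.828, 2.828, 3, 1.
Zeros with |z| < R = 2.0: -1.
Count = 1.
By the argument principle, (1/2πi) ∮_{|z|=R} p'(z)/p(z) dz equals exactly this count.

Number of zeros inside |z| < 2.0: 1.


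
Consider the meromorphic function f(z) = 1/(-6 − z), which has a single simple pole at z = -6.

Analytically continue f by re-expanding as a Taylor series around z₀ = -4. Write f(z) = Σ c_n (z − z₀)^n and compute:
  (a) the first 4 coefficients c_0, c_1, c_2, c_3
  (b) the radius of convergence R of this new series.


Let w = z − z₀, so z = z₀ + w.
Then -6 − z = -6 − (z₀ + w) = (-6 − z₀) − w = -2 − w.
f(z) = 1/(-2 − w) = (1/(-2)) · 1/(1 − w/(-2)) = Σ_{n≥0} w^n / (-2)^(n+1).
So c_n = 1/(-2)^(n+1):
  c_0 = 1/(-2)^1 = -1/2.
  c_1 = 1/(-2)^2 = 1/4.
  c_2 = 1/(-2)^3 = -1/8.
  c_3 = 1/(-2)^4 = 1/16.
The series is valid for |w/d| < 1, i.e. |z − z₀| < |d|.
Radius of convergence: R = |-6 − z₀| = |-2| = 2 (distance from z₀ to the singularity z = -6).

c_0 = -1/2, c_1 = 1/4, c_2 = -1/8, c_3 = 1/16; R = 2.


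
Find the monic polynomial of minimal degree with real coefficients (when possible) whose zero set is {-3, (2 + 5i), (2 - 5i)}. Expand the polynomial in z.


The polynomial is p(z) = ∏_{α ∈ S} (z − α), where S = {-3, (2 + 5i), (2 - 5i)}.
Expanding the product yields: p(z) = z^3 -z^2 + 17·z + 87.
Note conjugate pairs combine to real quadratics: (z − (2+5i))(z − (2−5i)) = z² − 4z + 29.
The resulting polynomial has degree 3 and real coefficients as required.

p(z) = z^3 -z^2 + 17·z + 87.


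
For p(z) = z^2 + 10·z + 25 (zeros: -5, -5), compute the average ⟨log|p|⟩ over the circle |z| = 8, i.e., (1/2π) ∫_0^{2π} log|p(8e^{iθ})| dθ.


Zeros: -5, -5; r = 8.
Inside |z| < r: -5, -5. Outside (|z| ≥ r): ∅.
p(0) = 25, so log|p(0)| = log(25) = 3.2189.
Apply Jensen: I(r) = log|p(0)| + Σ_k log(r/|z_k|), summed over zeros inside |z| < r.
  log(r/|z_k|) for z_k = -5: log(8/5) = 0.4700
  log(r/|z_k|) for z_k = -5: log(8/5) = 0.4700
Sum over inside zeros: 0.9400.
I(r) = log|p(0)| + (inside sum) = 3.2189 + 0.9400 = 4.1589.
Closed form (all zeros inside, monic): I(r) = n·log(r) = 2·log(8) = 4.1589. ✓

I(r) ≈ 4.1589.


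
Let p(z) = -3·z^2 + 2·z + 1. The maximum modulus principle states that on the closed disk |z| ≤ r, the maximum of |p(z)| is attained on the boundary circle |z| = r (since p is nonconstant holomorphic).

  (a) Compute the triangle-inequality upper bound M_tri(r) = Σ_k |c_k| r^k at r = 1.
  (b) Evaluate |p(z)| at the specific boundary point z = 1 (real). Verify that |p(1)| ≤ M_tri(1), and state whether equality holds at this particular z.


Coefficients: c_0 = 1, c_1 = 2, c_2 = -3. Radius r = 1.
Part (a). Triangle bound: M_tri(r) = Σ_k |c_k| r^k
  = |1|·1^0 + |2|·1^1 + |-3|·1^2
  = 1 + 2 + 3 = 6.
This bounds M(r) := max_{|z|=r} |p(z)| from above; equality holds iff all terms c_k z^k can be made to align in phase at a single z on |z|=r.
Part (b). At z = 1 (real, on the circle |z| = r):
  p(1) = (1)·1^0 + (2)·1^1 + (-3)·1^2 = 0.
  |p(1)| = 0.
Check: |p(1)| = 0 ≤ 6 = M_tri(1). ✓ Equality does not hold at z = 1 (the coefficients have mixed signs, so the terms do not all align in phase there).

M_tri(1) = 6; |p(1)| = 0; equality at z=1: no.


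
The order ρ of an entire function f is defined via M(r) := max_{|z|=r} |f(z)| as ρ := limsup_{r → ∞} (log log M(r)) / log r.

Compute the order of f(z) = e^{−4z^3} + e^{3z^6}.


Each summand is entire of order 3 and 6 respectively (as in the single-exponential case). The order of a sum is at most the max of the orders, so ρ ≤ 6. For the lower bound: on |z|=r choose arg z so that 3z^6 is real positive; then |e^{3z^6}| = e^{3r^6} while |e^{-4z^3}| ≤ e^{4r^3} = o(e^{3r^6}). So |f| ≥ e^{3r^6}(1 − o(1)) and ρ ≥ 6. Hence ρ = max(3, 6) = 6.
Therefore ρ = 6.

Order ρ = 6.


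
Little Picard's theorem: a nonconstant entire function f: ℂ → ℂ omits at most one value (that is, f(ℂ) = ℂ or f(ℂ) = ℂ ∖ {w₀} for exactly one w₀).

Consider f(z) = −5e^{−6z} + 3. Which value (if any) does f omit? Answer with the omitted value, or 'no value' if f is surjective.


Little Picard bounds the complement of f(ℂ) to at most one point.
e^{−6z} is never zero on ℂ, so -5·e^{−6z} takes every value in ℂ ∖ {0}. Adding 3 shifts the range to ℂ ∖ {3}. Thus f omits exactly the value 3.

Omitted value: 3.


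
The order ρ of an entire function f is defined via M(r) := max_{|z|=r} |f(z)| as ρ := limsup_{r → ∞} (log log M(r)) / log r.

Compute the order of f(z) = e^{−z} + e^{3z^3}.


Each summand is entire of order 1 and 3 respectively (as in the single-exponential case). The order of a sum is at most the max of the orders, so ρ ≤ 3. For the lower bound: on |z|=r choose arg z so that 3z^3 is real positive; then |e^{3z^3}| = e^{3r^3} while |e^{-1z}| ≤ e^{1r^1} = o(e^{3r^3}). So |f| ≥ e^{3r^3}(1 − o(1)) and ρ ≥ 3. Hence ρ = max(1, 3) = 3.
Therefore ρ = 3.

Order ρ = 3.


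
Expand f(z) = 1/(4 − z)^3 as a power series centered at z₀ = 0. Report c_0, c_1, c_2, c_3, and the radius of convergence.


Let w = z − z₀, so z = z₀ + w.
Then 4 − z = 4 − (z₀ + w) = (4 − z₀) − w = 4 − w.
f(z) = 1/(4 − w)^3 = (1/(4)^3) · (1 − w/(4))^{−3}.
By the binomial series (1−u)^{−3} = Σ_{n≥0} C(n+2, 2) u^n for |u|<1, with u = w/(4):
  c_n = C(n+2, 2) / (4)^(n+3).
  c_0 = 1/(4)^3 = 1/64.
  c_1 = 3/(4)^4 = 3/256.
  c_2 = 6/(4)^5 = 3/512.
  c_3 = 10/(4)^6 = 5/2048.
The series is valid for |w/d| < 1, i.e. |z − z₀| < |d|.
Radius of convergence: R = |4 − z₀| = |4| = 4 (distance from z₀ to the singularity z = 4).

c_0 = 1/64, c_1 = 3/256, c_2 = 3/512, c_3 = 5/2048; R = 4.


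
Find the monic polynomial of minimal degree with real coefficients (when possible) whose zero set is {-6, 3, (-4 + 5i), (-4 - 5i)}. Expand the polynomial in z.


The polynomial is p(z) = ∏_{α ∈ S} (z − α), where S = {-6, 3, (-4 + 5i), (-4 - 5i)}.
Expanding the product yields: p(z) = z^4 + 11·z^3 + 47·z^2 -21·z -738.
Note conjugate pairs combine to real quadratics: (z − (-4+5i))(z − (-4−5i)) = z² + 8z + 41.
The resulting polynomial has degree 4 and real coefficients as required.

p(z) = z^4 + 11·z^3 + 47·z^2 -21·z -738.


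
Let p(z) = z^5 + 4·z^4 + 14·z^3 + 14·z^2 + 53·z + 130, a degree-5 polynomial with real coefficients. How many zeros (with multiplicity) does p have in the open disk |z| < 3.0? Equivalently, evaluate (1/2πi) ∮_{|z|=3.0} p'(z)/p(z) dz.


The zeros of p are: -2, (1 + 2i), (1 - 2i), (-2 + 3i), (-2 - 3i).
Their magnitudes are: 2, 2.236, 2.236, 3.606, 3.606.
Zeros with |z| < R = 3.0: -2, (1 + 2i), (1 - 2i).
Count = 3.
By the argument principle, (1/2πi) ∮_{|z|=R} p'(z)/p(z) dz equals exactly this count.

Number of zeros inside |z| < 3.0: 3.


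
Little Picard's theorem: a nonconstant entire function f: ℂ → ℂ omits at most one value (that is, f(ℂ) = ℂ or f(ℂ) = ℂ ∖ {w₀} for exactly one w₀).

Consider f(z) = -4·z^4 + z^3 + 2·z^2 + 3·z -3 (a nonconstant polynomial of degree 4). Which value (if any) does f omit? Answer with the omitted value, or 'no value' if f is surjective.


Little Picard bounds the complement of f(ℂ) to at most one point.
For every w ∈ ℂ, the equation p(z) − w = 0 is a nonconstant polynomial in z and hence has at least one root by the fundamental theorem of algebra. So p is surjective onto ℂ, omitting no value.

Omitted value: no value.


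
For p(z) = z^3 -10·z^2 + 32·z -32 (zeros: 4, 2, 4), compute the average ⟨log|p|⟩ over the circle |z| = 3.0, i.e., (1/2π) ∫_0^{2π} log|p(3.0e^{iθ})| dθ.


Zeros: 2, 4, 4; r = 3.0.
Inside |z| < r: 2. Outside (|z| ≥ r): 4, 4.
p(0) = -32, so log|p(0)| = log(32) = 3.4657.
Apply Jensen: I(r) = log|p(0)| + Σ_k log(r/|z_k|), summed over zeros inside |z| < r.
  log(r/|z_k|) for z_k = 2: log(3.0/2) = 0.4055
  Outside zeros (4, 4) contribute nothing to the Jensen sum.
Sum over inside zeros: 0.4055.
I(r) = log|p(0)| + (inside sum) = 3.4657 + 0.4055 = 3.8712.
Note: since some zeros are outside |z| ≤ r, the simplified n·log(r) form does NOT apply — only the inside zeros contribute.

I(r) ≈ 3.8712.


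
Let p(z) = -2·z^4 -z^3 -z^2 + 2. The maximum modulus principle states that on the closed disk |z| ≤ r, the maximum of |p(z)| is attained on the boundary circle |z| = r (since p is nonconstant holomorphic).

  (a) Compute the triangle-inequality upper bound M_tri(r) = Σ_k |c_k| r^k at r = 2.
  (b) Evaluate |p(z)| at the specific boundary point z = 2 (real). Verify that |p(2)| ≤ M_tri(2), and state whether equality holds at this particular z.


Coefficients: c_0 = 2, c_1 = 0, c_2 = -1, c_3 = -1, c_4 = -2. Radius r = 2.
Part (a). Triangle bound: M_tri(r) = Σ_k |c_k| r^k
  = |2|·2^0 + |0|·2^1 + |-1|·2^2 + |-1|·2^3 + |-2|·2^4
  = 2 + 0 + 4 + 8 + 32 = 46.
This bounds M(r) := max_{|z|=r} |p(z)| from above; equality holds iff all terms c_k z^k can be made to align in phase at a single z on |z|=r.
Part (b). At z = 2 (real, on the circle |z| = r):
  p(2) = (2)·2^0 + (0)·2^1 + (-1)·2^2 + (-1)·2^3 + (-2)·2^4 = -42.
  |p(2)| = 42.
Check: |p(2)| = 42 ≤ 46 = M_tri(2). ✓ Equality does not hold at z = 2 (the coefficients have mixed signs, so the terms do not all align in phase there).

M_tri(2) = 46; |p(2)| = 42; equality at z=2: no.


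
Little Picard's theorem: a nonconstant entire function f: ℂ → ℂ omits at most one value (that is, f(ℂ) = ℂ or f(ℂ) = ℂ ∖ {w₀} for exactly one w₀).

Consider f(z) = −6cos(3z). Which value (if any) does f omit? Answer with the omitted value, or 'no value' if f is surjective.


Little Picard bounds the complement of f(ℂ) to at most one point.
cos is entire and surjective onto ℂ: for every w ∈ ℂ, cos(ζ) = w has a solution ζ ∈ ℂ (e.g., via the complex inverse arccos). With ζ = 3z this gives z = ζ/(3). Then -6·cos(3z) takes every value in -6·ℂ = ℂ, and adding 0 is a bijection of ℂ. So f is surjective and omits no value. (Note: only on the real line is cos bounded by [−1, 1].)

Omitted value: no value.


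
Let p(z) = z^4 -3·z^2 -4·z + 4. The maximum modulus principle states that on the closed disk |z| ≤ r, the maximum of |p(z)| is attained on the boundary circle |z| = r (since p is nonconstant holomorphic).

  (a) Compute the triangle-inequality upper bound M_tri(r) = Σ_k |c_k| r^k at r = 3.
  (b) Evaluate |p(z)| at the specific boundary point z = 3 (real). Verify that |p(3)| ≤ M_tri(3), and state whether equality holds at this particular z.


Coefficients: c_0 = 4, c_1 = -4, c_2 = -3, c_3 = 0, c_4 = 1. Radius r = 3.
Part (a). Triangle bound: M_tri(r) = Σ_k |c_k| r^k
  = |4|·3^0 + |-4|·3^1 + |-3|·3^2 + |0|·3^3 + |1|·3^4
  = 4 + 12 + 27 + 0 + 81 = 124.
This bounds M(r) := max_{|z|=r} |p(z)| from above; equality holds iff all terms c_k z^k can be made to align in phase at a single z on |z|=r.
Part (b). At z = 3 (real, on the circle |z| = r):
  p(3) = (4)·3^0 + (-4)·3^1 + (-3)·3^2 + (0)·3^3 + (1)·3^4 = 46.
  |p(3)| = 46.
Check: |p(3)| = 46 ≤ 124 = M_tri(3). ✓ Equality does not hold at z = 3 (the coefficients have mixed signs, so the terms do not all align in phase there).

M_tri(3) = 124; |p(3)| = 46; equality at z=3: no.


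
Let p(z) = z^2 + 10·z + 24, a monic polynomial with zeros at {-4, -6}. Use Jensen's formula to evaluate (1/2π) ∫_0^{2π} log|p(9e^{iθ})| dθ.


Zeros: -6, -4; r = 9.
Inside |z| < r: -6, -4. Outside (|z| ≥ r): ∅.
p(0) = 24, so log|p(0)| = log(24) = 3.1781.
Apply Jensen: I(r) = log|p(0)| + Σ_k log(r/|z_k|), summed over zeros inside |z| < r.
  log(r/|z_k|) for z_k = -4: log(9/4) = 0.8109
  log(r/|z_k|) for z_k = -6: log(9/6) = 0.4055
Sum over inside zeros: 1.2164.
I(r) = log|p(0)| + (inside sum) = 3.1781 + 1.2164 = 4.3944.
Closed form (all zeros inside, monic): I(r) = n·log(r) = 2·log(9) = 4.3944. ✓

I(r) ≈ 4.3944.


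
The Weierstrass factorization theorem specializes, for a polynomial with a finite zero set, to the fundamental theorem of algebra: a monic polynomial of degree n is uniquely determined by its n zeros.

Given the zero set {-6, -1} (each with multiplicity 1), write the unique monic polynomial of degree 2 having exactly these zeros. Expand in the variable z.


The polynomial is p(z) = ∏_{α ∈ S} (z − α), where S = {-6, -1}.
Expanding the product yields: p(z) = z^2 + 7·z + 6.
The resulting polynomial has degree 2 and real coefficients as required.

p(z) = z^2 + 7·z + 6.


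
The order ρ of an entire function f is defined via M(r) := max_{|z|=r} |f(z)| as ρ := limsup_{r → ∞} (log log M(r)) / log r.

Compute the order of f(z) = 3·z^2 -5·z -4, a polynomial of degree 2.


|f(z)| ≤ Σ|c_k|·r^k = O(r^2) as r → ∞. Polynomial growth is O(e^{r^ε}) for every ε > 0 (since r^2/e^{r^ε} → 0), so ρ ≤ ε for all ε > 0, i.e. ρ = 0. Every nonconstant polynomial has order 0.
Therefore ρ = 0.

Order ρ = 0.


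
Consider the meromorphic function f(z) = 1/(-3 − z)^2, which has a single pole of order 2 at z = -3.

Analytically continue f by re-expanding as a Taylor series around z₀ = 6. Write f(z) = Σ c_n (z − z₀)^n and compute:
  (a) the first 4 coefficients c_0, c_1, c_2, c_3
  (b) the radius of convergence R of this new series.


Let w = z − z₀, so z = z₀ + w.
Then -3 − z = -3 − (z₀ + w) = (-3 − z₀) − w = -9 − w.
f(z) = 1/(-9 − w)^2 = (1/(-9)^2) · (1 − w/(-9))^{−2}.
By the binomial series (1−u)^{−2} = Σ_{n≥0} C(n+1, 1) u^n for |u|<1, with u = w/(-9):
  c_n = C(n+1, 1) / (-9)^(n+2).
  c_0 = 1/(-9)^2 = 1/81.
  c_1 = 2/(-9)^3 = -2/729.
  c_2 = 3/(-9)^4 = 1/2187.
  c_3 = 4/(-9)^5 = -4/59049.
The series is valid for |w/d| < 1, i.e. |z − z₀| < |d|.
Radius of convergence: R = |-3 − z₀| = |-9| = 9 (distance from z₀ to the singularity z = -3).

c_0 = 1/81, c_1 = -2/729, c_2 = 1/2187, c_3 = -4/59049; R = 9.


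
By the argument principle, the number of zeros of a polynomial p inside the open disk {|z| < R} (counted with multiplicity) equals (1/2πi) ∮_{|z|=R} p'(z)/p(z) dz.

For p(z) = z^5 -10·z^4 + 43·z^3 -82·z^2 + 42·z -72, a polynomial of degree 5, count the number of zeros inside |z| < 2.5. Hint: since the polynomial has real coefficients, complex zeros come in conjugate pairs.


The zeros of p are: (0 + 1i), (0 - 1i), (3 + 3i), (3 - 3i), 4.
Their magnitudes are: 1, 1, 4.243, 4.243, 4.
Zeros with |z| < R = 2.5: (0 + 1i), (0 - 1i).
Count = 2.
By the argument principle, (1/2πi) ∮_{|z|=R} p'(z)/p(z) dz equals exactly this count.

Number of zeros inside |z| < 2.5: 2.


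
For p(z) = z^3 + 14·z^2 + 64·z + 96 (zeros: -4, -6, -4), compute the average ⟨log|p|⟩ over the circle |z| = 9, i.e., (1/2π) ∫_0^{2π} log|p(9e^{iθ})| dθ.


Zeros: -6, -4, -4; r = 9.
Inside |z| < r: -6, -4, -4. Outside (|z| ≥ r): ∅.
p(0) = 96, so log|p(0)| = log(96) = 4.5643.
Apply Jensen: I(r) = log|p(0)| + Σ_k log(r/|z_k|), summed over zeros inside |z| < r.
  log(r/|z_k|) for z_k = -4: log(9/4) = 0.8109
  log(r/|z_k|) for z_k = -6: log(9/6) = 0.4055
  log(r/|z_k|) for z_k = -4: log(9/4) = 0.8109
Sum over inside zeros: 2.0273.
I(r) = log|p(0)| + (inside sum) = 4.5643 + 2.0273 = 6.5917.
Closed form (all zeros inside, monic): I(r) = n·log(r) = 3·log(9) = 6.5917. ✓

I(r) ≈ 6.5917.


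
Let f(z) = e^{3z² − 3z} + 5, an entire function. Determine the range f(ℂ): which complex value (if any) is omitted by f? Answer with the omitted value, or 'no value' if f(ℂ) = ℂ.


Little Picard bounds the complement of f(ℂ) to at most one point.
The exponent g(z) = 3z² − 3z is a nonconstant polynomial, hence surjective onto ℂ. So e^{g(z)} takes every value in {e^w : w ∈ ℂ} = ℂ ∖ {0}. Adding 5 shifts the range to ℂ ∖ {5}. f omits exactly 5.

Omitted value: 5.


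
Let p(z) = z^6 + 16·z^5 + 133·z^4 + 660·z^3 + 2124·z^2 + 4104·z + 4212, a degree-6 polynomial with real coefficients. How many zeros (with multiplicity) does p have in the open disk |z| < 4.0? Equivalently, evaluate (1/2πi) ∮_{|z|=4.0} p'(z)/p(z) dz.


The zeros of p are: (-2 + 3i), (-2 - 3i), (-3 + 3i), (-3 - 3i), (-3 + 3i), (-3 - 3i).
Their magnitudes are: 3.606, 3.606, 4.243, 4.243, 4.243, 4.243.
Zeros with |z| < R = 4.0: (-2 + 3i), (-2 - 3i).
Count = 2.
By the argument principle, (1/2πi) ∮_{|z|=R} p'(z)/p(z) dz equals exactly this count.

Number of zeros inside |z| < 4.0: 2.


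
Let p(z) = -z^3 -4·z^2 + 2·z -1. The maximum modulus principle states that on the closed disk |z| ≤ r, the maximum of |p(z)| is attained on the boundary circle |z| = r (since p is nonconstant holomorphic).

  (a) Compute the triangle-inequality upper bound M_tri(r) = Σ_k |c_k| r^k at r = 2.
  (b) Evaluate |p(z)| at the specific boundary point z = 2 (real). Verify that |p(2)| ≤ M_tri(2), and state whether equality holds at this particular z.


Coefficients: c_0 = -1, c_1 = 2, c_2 = -4, c_3 = -1. Radius r = 2.
Part (a). Triangle bound: M_tri(r) = Σ_k |c_k| r^k
  = |-1|·2^0 + |2|·2^1 + |-4|·2^2 + |-1|·2^3
  = 1 + 4 + 16 + 8 = 29.
This bounds M(r) := max_{|z|=r} |p(z)| from above; equality holds iff all terms c_k z^k can be made to align in phase at a single z on |z|=r.
Part (b). At z = 2 (real, on the circle |z| = r):
  p(2) = (-1)·2^0 + (2)·2^1 + (-4)·2^2 + (-1)·2^3 = -21.
  |p(2)| = 21.
Check: |p(2)| = 21 ≤ 29 = M_tri(2). ✓ Equality does not hold at z = 2 (the coefficients have mixed signs, so the terms do not all align in phase there).

M_tri(2) = 29; |p(2)| = 21; equality at z=2: no.


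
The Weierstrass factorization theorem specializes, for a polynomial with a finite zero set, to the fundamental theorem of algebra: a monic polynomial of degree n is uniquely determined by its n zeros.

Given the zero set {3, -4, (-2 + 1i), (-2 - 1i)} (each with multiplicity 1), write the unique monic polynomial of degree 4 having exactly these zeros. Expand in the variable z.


The polynomial is p(z) = ∏_{α ∈ S} (z − α), where S = {3, -4, (-2 + 1i), (-2 - 1i)}.
Expanding the product yields: p(z) = z^4 + 5·z^3 -3·z^2 -43·z -60.
Note conjugate pairs combine to real quadratics: (z − (-2+1i))(z − (-2−1i)) = z² + 4z + 5.
The resulting polynomial has degree 4 and real coefficients as required.

p(z) = z^4 + 5·z^3 -3·z^2 -43·z -60.


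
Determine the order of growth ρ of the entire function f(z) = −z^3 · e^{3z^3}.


M(r) = max_{|z|=r} |-1|·|z|^3·|e^{3z^3}| = 1·r^3 · e^{3r^3} (the factors attain their maxima compatibly on |z|=r). Then log M(r) = log 1 + 3·log r + 3r^3, dominated by the last term, so log log M(r) ~ 3·log r. The polynomial factor -1z^3 contributes only a log r term and does not affect the order. ρ = 3.
Therefore ρ = 3.

Order ρ = 3.


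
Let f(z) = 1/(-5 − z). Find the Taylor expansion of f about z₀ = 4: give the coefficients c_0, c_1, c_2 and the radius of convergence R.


Let w = z − z₀, so z = z₀ + w.
Then -5 − z = -5 − (z₀ + w) = (-5 − z₀) − w = -9 − w.
f(z) = 1/(-9 − w) = (1/(-9)) · 1/(1 − w/(-9)) = Σ_{n≥0} w^n / (-9)^(n+1).
So c_n = 1/(-9)^(n+1):
  c_0 = 1/(-9)^1 = -1/9.
  c_1 = 1/(-9)^2 = 1/81.
  c_2 = 1/(-9)^3 = -1/729.
The series is valid for |w/d| < 1, i.e. |z − z₀| < |d|.
Radius of convergence: R = |-5 − z₀| = |-9| = 9 (distance from z₀ to the singularity z = -5).

c_0 = -1/9, c_1 = 1/81, c_2 = -1/729; R = 9.


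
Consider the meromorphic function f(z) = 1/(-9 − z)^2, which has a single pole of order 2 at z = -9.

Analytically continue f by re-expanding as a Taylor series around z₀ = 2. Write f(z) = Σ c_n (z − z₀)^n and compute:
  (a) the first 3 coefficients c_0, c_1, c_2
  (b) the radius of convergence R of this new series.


Let w = z − z₀, so z = z₀ + w.
Then -9 − z = -9 − (z₀ + w) = (-9 − z₀) − w = -11 − w.
f(z) = 1/(-11 − w)^2 = (1/(-11)^2) · (1 − w/(-11))^{−2}.
By the binomial series (1−u)^{−2} = Σ_{n≥0} C(n+1, 1) u^n for |u|<1, with u = w/(-11):
  c_n = C(n+1, 1) / (-11)^(n+2).
  c_0 = 1/(-11)^2 = 1/121.
  c_1 = 2/(-11)^3 = -2/1331.
  c_2 = 3/(-11)^4 = 3/14641.
The series is valid for |w/d| < 1, i.e. |z − z₀| < |d|.
Radius of convergence: R = |-9 − z₀| = |-11| = 11 (distance from z₀ to the singularity z = -9).

c_0 = 1/121, c_1 = -2/1331, c_2 = 3/14641; R = 11.


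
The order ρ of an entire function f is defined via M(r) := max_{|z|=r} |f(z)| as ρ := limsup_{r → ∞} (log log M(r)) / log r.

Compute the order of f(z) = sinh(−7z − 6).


sinh(w) is a linear combination of e^{iw} and e^{−iw} (or e^w, e^{−w} in the hyperbolic case), so |sinh(w)| ≤ e^{|w|}. With w = −7z − 6, |w| ≤ 7|z| + 6 = 7r + 6 on |z| = r, giving M(r) ≤ e^{7r + 6}, so ρ ≤ 1. On a suitable ray (z = it for sin/cos; z = t for sinh/cosh, t real → ∞), |sinh(−7z − 6)| grows like e^{7|t|}/2, so ρ ≥ 1. Hence ρ = 1.
Therefore ρ = 1.

Order ρ = 1.


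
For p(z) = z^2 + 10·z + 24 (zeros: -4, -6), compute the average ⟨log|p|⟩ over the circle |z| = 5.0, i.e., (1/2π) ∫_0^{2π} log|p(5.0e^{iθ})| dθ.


Zeros: -6, -4; r = 5.0.
Inside |z| < r: -4. Outside (|z| ≥ r): -6.
p(0) = 24, so log|p(0)| = log(24) = 3.1781.
Apply Jensen: I(r) = log|p(0)| + Σ_k log(r/|z_k|), summed over zeros inside |z| < r.
  log(r/|z_k|) for z_k = -4: log(5.0/4) = 0.2231
  Outside zeros (-6) contribute nothing to the Jensen sum.
Sum over inside zeros: 0.2231.
I(r) = log|p(0)| + (inside sum) = 3.1781 + 0.2231 = 3.4012.
Note: since some zeros are outside |z| ≤ r, the simplified n·log(r) form does NOT apply — only the inside zeros contribute.

I(r) ≈ 3.4012.


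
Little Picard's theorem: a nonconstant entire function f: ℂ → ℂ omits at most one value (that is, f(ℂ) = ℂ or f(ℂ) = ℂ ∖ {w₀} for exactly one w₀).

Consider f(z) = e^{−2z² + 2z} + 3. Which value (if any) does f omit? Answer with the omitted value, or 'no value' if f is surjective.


Little Picard bounds the complement of f(ℂ) to at most one point.
The exponent g(z) = −2z² + 2z is a nonconstant polynomial, hence surjective onto ℂ. So e^{g(z)} takes every value in {e^w : w ∈ ℂ} = ℂ ∖ {0}. Adding 3 shifts the range to ℂ ∖ {3}. f omits exactly 3.

Omitted value: 3.


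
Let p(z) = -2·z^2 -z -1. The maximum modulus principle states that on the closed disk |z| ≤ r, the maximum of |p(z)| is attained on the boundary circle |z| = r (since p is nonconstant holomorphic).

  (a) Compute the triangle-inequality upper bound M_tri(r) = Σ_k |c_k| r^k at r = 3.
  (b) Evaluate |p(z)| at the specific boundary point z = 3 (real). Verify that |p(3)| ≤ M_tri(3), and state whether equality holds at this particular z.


Coefficients: c_0 = -1, c_1 = -1, c_2 = -2. Radius r = 3.
Part (a). Triangle bound: M_tri(r) = Σ_k |c_k| r^k
  = |-1|·3^0 + |-1|·3^1 + |-2|·3^2
  = 1 + 3 + 18 = 22.
This bounds M(r) := max_{|z|=r} |p(z)| from above; equality holds iff all terms c_k z^k can be made to align in phase at a single z on |z|=r.
Part (b). At z = 3 (real, on the circle |z| = r):
  p(3) = (-1)·3^0 + (-1)·3^1 + (-2)·3^2 = -22.
  |p(3)| = 22.
Since all nonzero coefficients share the same sign, |p(3)| = 22 = M_tri(3); the triangle bound is attained at z = 3, so in fact M(r) = 22.

M_tri(3) = 22; |p(3)| = 22; equality at z=3: yes.


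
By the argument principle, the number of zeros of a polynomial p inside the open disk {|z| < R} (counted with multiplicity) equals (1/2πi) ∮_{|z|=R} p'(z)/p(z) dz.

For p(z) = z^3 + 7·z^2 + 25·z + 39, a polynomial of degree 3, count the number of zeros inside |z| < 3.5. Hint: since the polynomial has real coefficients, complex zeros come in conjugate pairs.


The zeros of p are: -3, (-2 + 3i), (-2 - 3i).
Their magnitudes are: 3, 3.606, 3.606.
Zeros with |z| < R = 3.5: -3.
Count = 1.
By the argument principle, (1/2πi) ∮_{|z|=R} p'(z)/p(z) dz equals exactly this count.

Number of zeros inside |z| < 3.5: 1.


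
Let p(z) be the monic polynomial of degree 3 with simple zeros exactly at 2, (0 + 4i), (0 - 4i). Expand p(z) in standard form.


The polynomial is p(z) = ∏_{α ∈ S} (z − α), where S = {2, (0 + 4i), (0 - 4i)}.
Expanding the product yields: p(z) = z^3 -2·z^2 + 16·z -32.
Note conjugate pairs combine to real quadratics: (z − (0+4i))(z − (0−4i)) = z² + 16.
The resulting polynomial has degree 3 and real coefficients as required.

p(z) = z^3 -2·z^2 + 16·z -32.


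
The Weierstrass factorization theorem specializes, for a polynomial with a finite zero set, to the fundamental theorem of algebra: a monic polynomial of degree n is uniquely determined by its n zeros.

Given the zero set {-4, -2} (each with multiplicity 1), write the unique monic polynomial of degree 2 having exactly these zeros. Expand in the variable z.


The polynomial is p(z) = ∏_{α ∈ S} (z − α), where S = {-4, -2}.
Expanding the product yields: p(z) = z^2 + 6·z + 8.
The resulting polynomial has degree 2 and real coefficients as required.

p(z) = z^2 + 6·z + 8.


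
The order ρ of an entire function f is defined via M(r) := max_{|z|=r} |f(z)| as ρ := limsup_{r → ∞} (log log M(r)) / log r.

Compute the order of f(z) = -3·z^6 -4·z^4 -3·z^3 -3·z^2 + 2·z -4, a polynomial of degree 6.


|f(z)| ≤ Σ|c_k|·r^k = O(r^6) as r → ∞. Polynomial growth is O(e^{r^ε}) for every ε > 0 (since r^6/e^{r^ε} → 0), so ρ ≤ ε for all ε > 0, i.e. ρ = 0. Every nonconstant polynomial has order 0.
Therefore ρ = 0.

Order ρ = 0.


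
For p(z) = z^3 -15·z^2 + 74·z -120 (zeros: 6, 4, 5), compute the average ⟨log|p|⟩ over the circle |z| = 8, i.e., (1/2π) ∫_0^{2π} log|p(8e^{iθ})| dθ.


Zeros: 4, 5, 6; r = 8.
Inside |z| < r: 4, 5, 6. Outside (|z| ≥ r): ∅.
p(0) = -120, so log|p(0)| = log(120) = 4.7875.
Apply Jensen: I(r) = log|p(0)| + Σ_k log(r/|z_k|), summed over zeros inside |z| < r.
  log(r/|z_k|) for z_k = 6: log(8/6) = 0.2877
  log(r/|z_k|) for z_k = 4: log(8/4) = 0.6931
  log(r/|z_k|) for z_k = 5: log(8/5) = 0.4700
Sum over inside zeros: 1.4508.
I(r) = log|p(0)| + (inside sum) = 4.7875 + 1.4508 = 6.2383.
Closed form (all zeros inside, monic): I(r) = n·log(r) = 3·log(8) = 6.2383. ✓

I(r) ≈ 6.2383.


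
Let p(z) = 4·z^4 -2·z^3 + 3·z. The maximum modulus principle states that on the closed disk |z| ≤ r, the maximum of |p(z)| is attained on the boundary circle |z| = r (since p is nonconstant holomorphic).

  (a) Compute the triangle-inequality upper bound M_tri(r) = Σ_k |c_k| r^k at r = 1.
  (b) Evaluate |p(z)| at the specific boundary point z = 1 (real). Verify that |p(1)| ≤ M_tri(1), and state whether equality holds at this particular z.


Coefficients: c_0 = 0, c_1 = 3, c_2 = 0, c_3 = -2, c_4 = 4. Radius r = 1.
Part (a). Triangle bound: M_tri(r) = Σ_k |c_k| r^k
  = |0|·1^0 + |3|·1^1 + |0|·1^2 + |-2|·1^3 + |4|·1^4
  = 0 + 3 + 0 + 2 + 4 = 9.
This bounds M(r) := max_{|z|=r} |p(z)| from above; equality holds iff all terms c_k z^k can be made to align in phase at a single z on |z|=r.
Part (b). At z = 1 (real, on the circle |z| = r):
  p(1) = (0)·1^0 + (3)·1^1 + (0)·1^2 + (-2)·1^3 + (4)·1^4 = 5.
  |p(1)| = 5.
Check: |p(1)| = 5 ≤ 9 = M_tri(1). ✓ Equality does not hold at z = 1 (the coefficients have mixed signs, so the terms do not all align in phase there).

M_tri(1) = 9; |p(1)| = 5; equality at z=1: no.


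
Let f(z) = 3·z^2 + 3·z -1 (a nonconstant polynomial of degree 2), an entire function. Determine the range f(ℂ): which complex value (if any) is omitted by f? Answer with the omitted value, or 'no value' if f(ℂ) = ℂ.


Little Picard bounds the complement of f(ℂ) to at most one point.
For every w ∈ ℂ, the equation p(z) − w = 0 is a nonconstant polynomial in z and hence has at least one root by the fundamental theorem of algebra. So p is surjective onto ℂ, omitting no value.

Omitted value: no value.


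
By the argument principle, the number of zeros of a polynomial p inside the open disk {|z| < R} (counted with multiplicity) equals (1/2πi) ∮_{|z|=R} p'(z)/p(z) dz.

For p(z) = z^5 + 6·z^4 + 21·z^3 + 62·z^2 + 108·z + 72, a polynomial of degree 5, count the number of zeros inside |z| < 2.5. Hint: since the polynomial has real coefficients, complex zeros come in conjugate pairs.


The zeros of p are: -2, -2, (0 + 3i), (0 - 3i), -2.
Their magnitudes are: 2, 2, 3, 3, 2.
Zeros with |z| < R = 2.5: -2, -2, -2.
Count = 3.
By the argument principle, (1/2πi) ∮_{|z|=R} p'(z)/p(z) dz equals exactly this count.

Number of zeros inside |z| < 2.5: 3.


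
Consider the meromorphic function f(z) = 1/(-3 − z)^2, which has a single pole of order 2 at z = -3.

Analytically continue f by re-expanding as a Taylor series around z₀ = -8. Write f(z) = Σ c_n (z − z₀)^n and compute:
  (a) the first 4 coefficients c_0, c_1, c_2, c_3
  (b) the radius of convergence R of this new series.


Let w = z − z₀, so z = z₀ + w.
Then -3 − z = -3 − (z₀ + w) = (-3 − z₀) − w = 5 − w.
f(z) = 1/(5 − w)^2 = (1/(5)^2) · (1 − w/(5))^{−2}.
By the binomial series (1−u)^{−2} = Σ_{n≥0} C(n+1, 1) u^n for |u|<1, with u = w/(5):
  c_n = C(n+1, 1) / (5)^(n+2).
  c_0 = 1/(5)^2 = 1/25.
  c_1 = 2/(5)^3 = 2/125.
  c_2 = 3/(5)^4 = 3/625.
  c_3 = 4/(5)^5 = 4/3125.
The series is valid for |w/d| < 1, i.e. |z − z₀| < |d|.
Radius of convergence: R = |-3 − z₀| = |5| = 5 (distance from z₀ to the singularity z = -3).

c_0 = 1/25, c_1 = 2/125, c_2 = 3/625, c_3 = 4/3125; R = 5.


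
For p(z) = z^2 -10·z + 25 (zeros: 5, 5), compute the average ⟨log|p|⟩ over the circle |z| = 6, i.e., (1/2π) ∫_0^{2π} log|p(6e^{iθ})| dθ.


Zeros: 5, 5; r = 6.
Inside |z| < r: 5, 5. Outside (|z| ≥ r): ∅.
p(0) = 25, so log|p(0)| = log(25) = 3.2189.
Apply Jensen: I(r) = log|p(0)| + Σ_k log(r/|z_k|), summed over zeros inside |z| < r.
  log(r/|z_k|) for z_k = 5: log(6/5) = 0.1823
  log(r/|z_k|) for z_k = 5: log(6/5) = 0.1823
Sum over inside zeros: 0.3646.
I(r) = log|p(0)| + (inside sum) = 3.2189 + 0.3646 = 3.5835.
Closed form (all zeros inside, monic): I(r) = n·log(r) = 2·log(6) = 3.5835. ✓

I(r) ≈ 3.5835.


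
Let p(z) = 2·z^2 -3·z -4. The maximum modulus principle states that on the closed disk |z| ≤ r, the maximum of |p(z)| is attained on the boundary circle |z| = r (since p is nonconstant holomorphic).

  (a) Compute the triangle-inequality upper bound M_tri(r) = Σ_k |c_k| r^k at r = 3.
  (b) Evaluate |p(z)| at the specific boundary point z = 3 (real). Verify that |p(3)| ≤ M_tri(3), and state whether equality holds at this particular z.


Coefficients: c_0 = -4, c_1 = -3, c_2 = 2. Radius r = 3.
Part (a). Triangle bound: M_tri(r) = Σ_k |c_k| r^k
  = |-4|·3^0 + |-3|·3^1 + |2|·3^2
  = 4 + 9 + 18 = 31.
This bounds M(r) := max_{|z|=r} |p(z)| from above; equality holds iff all terms c_k z^k can be made to align in phase at a single z on |z|=r.
Part (b). At z = 3 (real, on the circle |z| = r):
  p(3) = (-4)·3^0 + (-3)·3^1 + (2)·3^2 = 5.
  |p(3)| = 5.
Check: |p(3)| = 5 ≤ 31 = M_tri(3). ✓ Equality does not hold at z = 3 (the coefficients have mixed signs, so the terms do not all align in phase there).

M_tri(3) = 31; |p(3)| = 5; equality at z=3: no.


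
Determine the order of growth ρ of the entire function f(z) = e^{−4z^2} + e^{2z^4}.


Each summand is entire of order 2 and 4 respectively (as in the single-exponential case). The order of a sum is at most the max of the orders, so ρ ≤ 4. For the lower bound: on |z|=r choose arg z so that 2z^4 is real positive; then |e^{2z^4}| = e^{2r^4} while |e^{-4z^2}| ≤ e^{4r^2} = o(e^{2r^4}). So |f| ≥ e^{2r^4}(1 − o(1)) and ρ ≥ 4. Hence ρ = max(2, 4) = 4.
Therefore ρ = 4.

Order ρ = 4.


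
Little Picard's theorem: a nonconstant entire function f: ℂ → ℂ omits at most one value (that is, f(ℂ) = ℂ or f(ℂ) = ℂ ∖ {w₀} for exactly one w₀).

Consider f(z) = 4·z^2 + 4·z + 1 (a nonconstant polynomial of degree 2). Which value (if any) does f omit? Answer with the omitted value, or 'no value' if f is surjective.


Little Picard bounds the complement of f(ℂ) to at most one point.
For every w ∈ ℂ, the equation p(z) − w = 0 is a nonconstant polynomial in z and hence has at least one root by the fundamental theorem of algebra. So p is surjective onto ℂ, omitting no value.

Omitted value: no value.


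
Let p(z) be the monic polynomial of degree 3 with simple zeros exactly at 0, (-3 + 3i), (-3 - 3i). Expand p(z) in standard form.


The polynomial is p(z) = ∏_{α ∈ S} (z − α), where S = {0, (-3 + 3i), (-3 - 3i)}.
Expanding the product yields: p(z) = z^3 + 6·z^2 + 18·z.
Note conjugate pairs combine to real quadratics: (z − (-3+3i))(z − (-3−3i)) = z² + 6z + 18.
The resulting polynomial has degree 3 and real coefficients as required.

p(z) = z^3 + 6·z^2 + 18·z.


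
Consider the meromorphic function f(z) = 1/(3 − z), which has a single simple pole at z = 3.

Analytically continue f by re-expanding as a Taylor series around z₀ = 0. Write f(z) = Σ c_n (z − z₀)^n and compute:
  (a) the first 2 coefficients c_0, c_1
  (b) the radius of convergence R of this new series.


Let w = z − z₀, so z = z₀ + w.
Then 3 − z = 3 − (z₀ + w) = (3 − z₀) − w = 3 − w.
f(z) = 1/(3 − w) = (1/(3)) · 1/(1 − w/(3)) = Σ_{n≥0} w^n / (3)^(n+1).
So c_n = 1/(3)^(n+1):
  c_0 = 1/(3)^1 = 1/3.
  c_1 = 1/(3)^2 = 1/9.
The series is valid for |w/d| < 1, i.e. |z − z₀| < |d|.
Radius of convergence: R = |3 − z₀| = |3| = 3 (distance from z₀ to the singularity z = 3).

c_0 = 1/3, c_1 = 1/9; R = 3.


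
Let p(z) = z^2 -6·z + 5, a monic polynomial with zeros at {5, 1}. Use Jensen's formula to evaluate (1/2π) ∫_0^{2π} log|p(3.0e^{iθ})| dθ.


Zeros: 1, 5; r = 3.0.
Inside |z| < r: 1. Outside (|z| ≥ r): 5.
p(0) = 5, so log|p(0)| = log(5) = 1.6094.
Apply Jensen: I(r) = log|p(0)| + Σ_k log(r/|z_k|), summed over zeros inside |z| < r.
  log(r/|z_k|) for z_k = 1: log(3.0/1) = 1.0986
  Outside zeros (5) contribute nothing to the Jensen sum.
Sum over inside zeros: 1.0986.
I(r) = log|p(0)| + (inside sum) = 1.6094 + 1.0986 = 2.7081.
Note: since some zeros are outside |z| ≤ r, the simplified n·log(r) form does NOT apply — only the inside zeros contribute.

I(r) ≈ 2.7081.


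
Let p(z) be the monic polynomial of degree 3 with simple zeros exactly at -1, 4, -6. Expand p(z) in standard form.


The polynomial is p(z) = ∏_{α ∈ S} (z − α), where S = {-1, 4, -6}.
Expanding the product yields: p(z) = z^3 + 3·z^2 -22·z -24.
The resulting polynomial has degree 3 and real coefficients as required.

p(z) = z^3 + 3·z^2 -22·z -24.


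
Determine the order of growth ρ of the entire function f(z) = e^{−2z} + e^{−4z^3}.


Each summand is entire of order 1 and 3 respectively (as in the single-exponential case). The order of a sum is at most the max of the orders, so ρ ≤ 3. For the lower bound: on |z|=r choose arg z so that -4z^3 is real positive; then |e^{-4z^3}| = e^{4r^3} while |e^{-2z}| ≤ e^{2r^1} = o(e^{4r^3}). So |f| ≥ e^{4r^3}(1 − o(1)) and ρ ≥ 3. Hence ρ = max(1, 3) = 3.
Therefore ρ = 3.

Order ρ = 3.


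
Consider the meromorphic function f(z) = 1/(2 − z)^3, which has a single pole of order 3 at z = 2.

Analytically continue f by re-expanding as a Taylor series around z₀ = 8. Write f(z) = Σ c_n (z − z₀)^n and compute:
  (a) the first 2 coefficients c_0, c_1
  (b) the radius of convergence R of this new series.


Let w = z − z₀, so z = z₀ + w.
Then 2 − z = 2 − (z₀ + w) = (2 − z₀) − w = -6 − w.
f(z) = 1/(-6 − w)^3 = (1/(-6)^3) · (1 − w/(-6))^{−3}.
By the binomial series (1−u)^{−3} = Σ_{n≥0} C(n+2, 2) u^n for |u|<1, with u = w/(-6):
  c_n = C(n+2, 2) / (-6)^(n+3).
  c_0 = 1/(-6)^3 = -1/216.
  c_1 = 3/(-6)^4 = 1/432.
The series is valid for |w/d| < 1, i.e. |z − z₀| < |d|.
Radius of convergence: R = |2 − z₀| = |-6| = 6 (distance from z₀ to the singularity z = 2).

c_0 = -1/216, c_1 = 1/432; R = 6.


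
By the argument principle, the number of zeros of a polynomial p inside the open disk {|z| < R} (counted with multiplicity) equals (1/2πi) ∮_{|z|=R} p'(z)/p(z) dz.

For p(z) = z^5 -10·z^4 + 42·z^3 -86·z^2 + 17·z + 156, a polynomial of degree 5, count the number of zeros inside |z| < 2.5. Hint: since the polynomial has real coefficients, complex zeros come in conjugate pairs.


The zeros of p are: 4, 3, (2 + 3i), (2 - 3i), -1.
Their magnitudes are: 4, 3, 3.606, 3.606, 1.
Zeros with |z| < R = 2.5: -1.
Count = 1.
By the argument principle, (1/2πi) ∮_{|z|=R} p'(z)/p(z) dz equals exactly this count.

Number of zeros inside |z| < 2.5: 1.


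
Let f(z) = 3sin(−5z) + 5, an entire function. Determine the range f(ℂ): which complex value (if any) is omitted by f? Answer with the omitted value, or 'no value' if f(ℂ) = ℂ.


Little Picard bounds the complement of f(ℂ) to at most one point.
sin is entire and surjective onto ℂ: for every w ∈ ℂ, sin(ζ) = w has a solution ζ ∈ ℂ (e.g., via the complex inverse arcsin). With ζ = −5z this gives z = ζ/(-5). Then 3·sin(−5z) takes every value in 3·ℂ = ℂ, and adding 5 is a bijection of ℂ. So f is surjective and omits no value. (Note: only on the real line is sin bounded by [−1, 1].)

Omitted value: no value.


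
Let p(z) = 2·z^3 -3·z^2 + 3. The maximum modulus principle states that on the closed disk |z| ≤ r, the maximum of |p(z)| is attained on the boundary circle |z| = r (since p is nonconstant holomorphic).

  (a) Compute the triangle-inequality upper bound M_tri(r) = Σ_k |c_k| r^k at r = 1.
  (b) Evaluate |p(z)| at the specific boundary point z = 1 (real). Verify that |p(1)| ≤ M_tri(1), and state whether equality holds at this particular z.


Coefficients: c_0 = 3, c_1 = 0, c_2 = -3, c_3 = 2. Radius r = 1.
Part (a). Triangle bound: M_tri(r) = Σ_k |c_k| r^k
  = |3|·1^0 + |0|·1^1 + |-3|·1^2 + |2|·1^3
  = 3 + 0 + 3 + 2 = 8.
This bounds M(r) := max_{|z|=r} |p(z)| from above; equality holds iff all terms c_k z^k can be made to align in phase at a single z on |z|=r.
Part (b). At z = 1 (real, on the circle |z| = r):
  p(1) = (3)·1^0 + (0)·1^1 + (-3)·1^2 + (2)·1^3 = 2.
  |p(1)| = 2.
Check: |p(1)| = 2 ≤ 8 = M_tri(1). ✓ Equality does not hold at z = 1 (the coefficients have mixed signs, so the terms do not all align in phase there).

M_tri(1) = 8; |p(1)| = 2; equality at z=1: no.


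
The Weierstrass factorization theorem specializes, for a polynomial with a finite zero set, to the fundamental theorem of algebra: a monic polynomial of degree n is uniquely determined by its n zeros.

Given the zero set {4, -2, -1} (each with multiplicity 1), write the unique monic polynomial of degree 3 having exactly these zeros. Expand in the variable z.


The polynomial is p(z) = ∏_{α ∈ S} (z − α), where S = {4, -2, -1}.
Expanding the product yields: p(z) = z^3 -z^2 -10·z -8.
The resulting polynomial has degree 3 and real coefficients as required.

p(z) = z^3 -z^2 -10·z -8.


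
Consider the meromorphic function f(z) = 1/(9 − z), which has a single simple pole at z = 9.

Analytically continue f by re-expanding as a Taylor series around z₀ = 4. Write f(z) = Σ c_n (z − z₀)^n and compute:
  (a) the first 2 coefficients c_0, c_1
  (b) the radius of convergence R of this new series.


Let w = z − z₀, so z = z₀ + w.
Then 9 − z = 9 − (z₀ + w) = (9 − z₀) − w = 5 − w.
f(z) = 1/(5 − w) = (1/(5)) · 1/(1 − w/(5)) = Σ_{n≥0} w^n / (5)^(n+1).
So c_n = 1/(5)^(n+1):
  c_0 = 1/(5)^1 = 1/5.
  c_1 = 1/(5)^2 = 1/25.
The series is valid for |w/d| < 1, i.e. |z − z₀| < |d|.
Radius of convergence: R = |9 − z₀| = |5| = 5 (distance from z₀ to the singularity z = 9).

c_0 = 1/5, c_1 = 1/25; R = 5.


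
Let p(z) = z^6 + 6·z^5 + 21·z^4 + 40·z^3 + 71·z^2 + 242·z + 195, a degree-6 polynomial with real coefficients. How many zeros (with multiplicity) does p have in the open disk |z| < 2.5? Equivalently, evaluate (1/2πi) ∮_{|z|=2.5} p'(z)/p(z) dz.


The zeros of p are: -1, -3, (-2 + 3i), (-2 - 3i), (1 + 2i), (1 - 2i).
Their magnitudes are: 1, 3, 3.606, 3.606, 2.236, 2.236.
Zeros with |z| < R = 2.5: -1, (1 + 2i), (1 - 2i).
Count = 3.
By the argument principle, (1/2πi) ∮_{|z|=R} p'(z)/p(z) dz equals exactly this count.

Number of zeros inside |z| < 2.5: 3.
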